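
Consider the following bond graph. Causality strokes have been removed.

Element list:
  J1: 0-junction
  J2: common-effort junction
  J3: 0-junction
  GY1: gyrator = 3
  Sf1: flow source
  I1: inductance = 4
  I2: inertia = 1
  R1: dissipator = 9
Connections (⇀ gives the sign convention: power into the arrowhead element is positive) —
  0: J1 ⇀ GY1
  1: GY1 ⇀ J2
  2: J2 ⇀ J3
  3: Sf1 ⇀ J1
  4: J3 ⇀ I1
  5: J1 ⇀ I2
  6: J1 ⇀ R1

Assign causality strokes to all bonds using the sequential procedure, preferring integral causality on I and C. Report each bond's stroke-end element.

#0 stroke at J1
#1 stroke at J2
#2 stroke at J3
#3 stroke at Sf1
#4 stroke at I1
#5 stroke at I2
#6 stroke at R1

β3 →Sf1  (Sf1: flow source, stroke at near end)
β4 →I1  (I1 outputs flow p/I1)
β2 →J3  (J3 needs exactly one e-in)
β1 →J2  (closing 0-jn rule on J2)
β0 →J1  (GY GY1: same side as bond 1)
β5 →I2  (J1: bond 0 brought effort, rest push out)
β6 →R1  (common-e at J1 fixed by 0)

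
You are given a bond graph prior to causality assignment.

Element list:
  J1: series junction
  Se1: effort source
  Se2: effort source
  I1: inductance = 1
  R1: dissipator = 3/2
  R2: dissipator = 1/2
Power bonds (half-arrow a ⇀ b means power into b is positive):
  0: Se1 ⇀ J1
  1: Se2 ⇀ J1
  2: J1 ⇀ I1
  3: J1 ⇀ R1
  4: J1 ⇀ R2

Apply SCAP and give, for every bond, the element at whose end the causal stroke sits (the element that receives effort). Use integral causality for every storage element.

β0 stroke→J1  (source Se1 imposes e)
β1 stroke→J1  (Se2: effort source, stroke at far end)
β2 stroke→I1  (I1: I, integral causality)
β3 stroke→J1  (J1: bond 2 brought flow, rest push out)
β4 stroke→J1  (1-jn J1 has f-setter on 2)

b0 stroke at J1
b1 stroke at J1
b2 stroke at I1
b3 stroke at J1
b4 stroke at J1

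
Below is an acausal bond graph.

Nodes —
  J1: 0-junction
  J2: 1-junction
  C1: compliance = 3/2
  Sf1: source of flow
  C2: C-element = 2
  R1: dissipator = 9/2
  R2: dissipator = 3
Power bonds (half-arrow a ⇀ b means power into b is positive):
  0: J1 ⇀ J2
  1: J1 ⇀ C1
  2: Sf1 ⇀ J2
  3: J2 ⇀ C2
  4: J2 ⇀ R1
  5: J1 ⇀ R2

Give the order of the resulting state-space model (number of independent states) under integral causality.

2  (C1, C2 all integral)

bond 2 stroke at Sf1  (Sf1 (Sf) sets flow on bond)
bond 0 stroke at J2  (common-f at J2 fixed by 2)
bond 3 stroke at J2  (J2: bond 2 brought flow, rest push out)
bond 4 stroke at J2  (J2 flow already set via bond 2)
bond 1 stroke at J1  (prefer integral on C1)
bond 5 stroke at R2  (J1: bond 1 brought effort, rest push out)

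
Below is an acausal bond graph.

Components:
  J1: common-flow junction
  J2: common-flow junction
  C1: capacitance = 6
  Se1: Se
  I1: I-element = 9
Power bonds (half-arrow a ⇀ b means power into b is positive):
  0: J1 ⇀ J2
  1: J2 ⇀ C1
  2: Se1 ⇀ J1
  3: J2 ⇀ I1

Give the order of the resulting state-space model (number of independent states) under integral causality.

bond 2 stroke at J1  (Se1 (Se) sets effort on bond)
bond 0 stroke at J2  (closing 1-jn rule on J1)
bond 1 stroke at J2  (prefer integral on C1)
bond 3 stroke at I1  (J2 needs exactly one f-in)

2  (C1, I1 all integral)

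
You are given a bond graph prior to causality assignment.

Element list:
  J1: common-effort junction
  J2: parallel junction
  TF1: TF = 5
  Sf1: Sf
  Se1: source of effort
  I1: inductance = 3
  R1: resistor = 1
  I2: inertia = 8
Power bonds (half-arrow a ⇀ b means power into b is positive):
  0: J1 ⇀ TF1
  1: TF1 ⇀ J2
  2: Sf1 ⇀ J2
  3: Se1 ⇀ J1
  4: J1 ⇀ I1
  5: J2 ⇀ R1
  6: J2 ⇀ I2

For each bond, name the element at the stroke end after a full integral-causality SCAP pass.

#2 →Sf1  (source Sf1 imposes f)
#3 →J1  (Se1 (Se) sets effort on bond)
#0 →TF1  (J1 effort already set via bond 3)
#4 →I1  (0-jn J1 has e-setter on 3)
#1 →J2  (TF1 one-in-one-out from 0)
#5 →R1  (common-e at J2 fixed by 1)
#6 →I2  (common-e at J2 fixed by 1)

β0 stroke→TF1
β1 stroke→J2
β2 stroke→Sf1
β3 stroke→J1
β4 stroke→I1
β5 stroke→R1
β6 stroke→I2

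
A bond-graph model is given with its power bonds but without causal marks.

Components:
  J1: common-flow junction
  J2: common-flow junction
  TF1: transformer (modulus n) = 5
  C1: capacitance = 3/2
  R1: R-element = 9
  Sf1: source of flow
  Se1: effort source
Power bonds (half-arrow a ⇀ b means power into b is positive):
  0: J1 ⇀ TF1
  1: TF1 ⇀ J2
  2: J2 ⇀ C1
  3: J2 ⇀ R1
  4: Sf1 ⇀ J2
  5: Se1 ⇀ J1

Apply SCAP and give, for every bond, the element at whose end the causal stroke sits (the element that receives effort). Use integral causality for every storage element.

b4 stroke→Sf1  (source Sf1 imposes f)
b5 stroke→J1  (Se1: effort source, stroke at far end)
b0 stroke→TF1  (J1 needs exactly one f-in)
b1 stroke→J2  (1-jn J2 has f-setter on 4)
b2 stroke→J2  (common-f at J2 fixed by 4)
b3 stroke→J2  (J2: bond 4 brought flow, rest push out)

b0 →TF1
b1 →J2
b2 →J2
b3 →J2
b4 →Sf1
b5 →J1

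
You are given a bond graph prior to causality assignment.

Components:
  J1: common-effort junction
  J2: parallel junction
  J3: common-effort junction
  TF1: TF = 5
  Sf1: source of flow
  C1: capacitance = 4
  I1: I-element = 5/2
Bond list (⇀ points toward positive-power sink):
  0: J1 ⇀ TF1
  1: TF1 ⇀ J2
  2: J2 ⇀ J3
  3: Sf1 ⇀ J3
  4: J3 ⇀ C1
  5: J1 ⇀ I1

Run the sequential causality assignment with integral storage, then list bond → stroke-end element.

β0 |J1
β1 |TF1
β2 |J2
β3 |Sf1
β4 |J3
β5 |I1

β3 →Sf1  (Sf1: flow source, stroke at near end)
β4 →J3  (C1 integral (e out))
β2 →J2  (0-jn J3 has e-setter on 4)
β1 →TF1  (common-e at J2 fixed by 2)
β0 →J1  (through TF1, causality passes straight; one stroke at TF1)
β5 →I1  (J1 effort already set via bond 0)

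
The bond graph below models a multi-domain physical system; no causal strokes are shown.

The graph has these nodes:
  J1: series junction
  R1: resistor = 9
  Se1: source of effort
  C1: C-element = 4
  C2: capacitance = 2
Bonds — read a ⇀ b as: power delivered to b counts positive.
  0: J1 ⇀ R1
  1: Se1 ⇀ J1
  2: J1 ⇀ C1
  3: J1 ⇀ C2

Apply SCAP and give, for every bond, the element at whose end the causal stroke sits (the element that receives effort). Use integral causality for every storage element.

β1 |J1  (Se1 fixes effort; stroke away)
β2 |J1  (C1: C, integral causality)
β3 |J1  (prefer integral on C2)
β0 |R1  (closing 1-jn rule on J1)

b0 →R1
b1 →J1
b2 →J1
b3 →J1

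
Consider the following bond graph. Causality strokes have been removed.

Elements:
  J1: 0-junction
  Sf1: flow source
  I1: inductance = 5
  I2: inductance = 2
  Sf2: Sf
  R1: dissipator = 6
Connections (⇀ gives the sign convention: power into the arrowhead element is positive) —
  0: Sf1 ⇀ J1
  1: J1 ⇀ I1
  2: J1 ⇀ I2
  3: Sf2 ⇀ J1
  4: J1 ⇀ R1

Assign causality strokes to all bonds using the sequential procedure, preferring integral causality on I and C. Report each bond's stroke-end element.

bond 0 →Sf1
bond 1 →I1
bond 2 →I2
bond 3 →Sf2
bond 4 →J1

bond 0 →Sf1  (Sf1 (Sf) sets flow on bond)
bond 3 →Sf2  (Sf2: flow source, stroke at near end)
bond 1 →I1  (I1: I, integral causality)
bond 2 →I2  (I2 outputs flow p/I2)
bond 4 →J1  (J1 needs exactly one e-in)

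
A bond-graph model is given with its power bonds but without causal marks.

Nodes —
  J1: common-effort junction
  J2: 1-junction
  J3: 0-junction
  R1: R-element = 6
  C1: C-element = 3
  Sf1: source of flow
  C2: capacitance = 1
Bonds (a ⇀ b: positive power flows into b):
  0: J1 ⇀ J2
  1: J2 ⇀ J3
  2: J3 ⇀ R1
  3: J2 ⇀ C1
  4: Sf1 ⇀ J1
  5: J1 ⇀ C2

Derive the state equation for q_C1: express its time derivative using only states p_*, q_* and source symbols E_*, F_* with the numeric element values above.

dq_C1/dt = -q_C1/18 + q_C2/6

b4 |Sf1  (source Sf1 imposes f)
b3 |J2  (prefer integral on C1)
b5 |J1  (C2 integral (e out))
b0 |J2  (0-jn J1 has e-setter on 5)
b1 |J3  (only one flow-in slot at J2)
b2 |R1  (J3: bond 1 brought effort, rest push out)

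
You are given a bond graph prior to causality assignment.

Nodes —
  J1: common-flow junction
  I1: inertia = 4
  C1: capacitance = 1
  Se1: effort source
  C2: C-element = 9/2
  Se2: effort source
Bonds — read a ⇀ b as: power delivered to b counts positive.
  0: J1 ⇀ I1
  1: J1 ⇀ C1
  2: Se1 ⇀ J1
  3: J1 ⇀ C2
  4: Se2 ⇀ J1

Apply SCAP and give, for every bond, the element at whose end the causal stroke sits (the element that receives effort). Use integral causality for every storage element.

#0 stroke at I1
#1 stroke at J1
#2 stroke at J1
#3 stroke at J1
#4 stroke at J1

β2 →J1  (Se1: effort source, stroke at far end)
β4 →J1  (Se2 (Se) sets effort on bond)
β0 →I1  (prefer integral on I1)
β1 →J1  (common-f at J1 fixed by 0)
β3 →J1  (J1: bond 0 brought flow, rest push out)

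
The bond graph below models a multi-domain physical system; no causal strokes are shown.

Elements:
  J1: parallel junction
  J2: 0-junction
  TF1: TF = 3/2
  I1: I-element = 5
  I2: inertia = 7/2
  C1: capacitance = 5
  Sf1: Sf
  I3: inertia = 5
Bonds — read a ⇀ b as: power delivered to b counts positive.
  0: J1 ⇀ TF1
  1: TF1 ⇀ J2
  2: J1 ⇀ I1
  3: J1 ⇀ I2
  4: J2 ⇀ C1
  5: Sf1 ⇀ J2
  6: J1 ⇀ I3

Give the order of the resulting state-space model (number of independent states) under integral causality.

β5 stroke→Sf1  (Sf1 fixes flow; stroke at Sf1)
β2 stroke→I1  (prefer integral on I1)
β3 stroke→I2  (I2 outputs flow p/I2)
β4 stroke→J2  (prefer integral on C1)
β1 stroke→TF1  (0-jn J2 has e-setter on 4)
β0 stroke→J1  (TF TF1: opposite of bond 1)
β6 stroke→I3  (common-e at J1 fixed by 0)

4  (C1, I1, I2, I3 all integral)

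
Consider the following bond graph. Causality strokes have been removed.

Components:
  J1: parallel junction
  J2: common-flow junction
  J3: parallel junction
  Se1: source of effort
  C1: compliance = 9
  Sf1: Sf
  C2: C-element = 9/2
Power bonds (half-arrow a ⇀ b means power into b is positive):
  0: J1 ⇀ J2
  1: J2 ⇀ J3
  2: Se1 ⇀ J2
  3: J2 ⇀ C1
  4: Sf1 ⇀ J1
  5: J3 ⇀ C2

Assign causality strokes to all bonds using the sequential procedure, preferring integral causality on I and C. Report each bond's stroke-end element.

β2 →J2  (Se1 fixes effort; stroke away)
β4 →Sf1  (source Sf1 imposes f)
β0 →J1  (closing 0-jn rule on J1)
β1 →J2  (J2: bond 0 brought flow, rest push out)
β3 →J2  (J2: bond 0 brought flow, rest push out)
β5 →J3  (J3: last free bond brings effort in)

b0 |J1
b1 |J2
b2 |J2
b3 |J2
b4 |Sf1
b5 |J3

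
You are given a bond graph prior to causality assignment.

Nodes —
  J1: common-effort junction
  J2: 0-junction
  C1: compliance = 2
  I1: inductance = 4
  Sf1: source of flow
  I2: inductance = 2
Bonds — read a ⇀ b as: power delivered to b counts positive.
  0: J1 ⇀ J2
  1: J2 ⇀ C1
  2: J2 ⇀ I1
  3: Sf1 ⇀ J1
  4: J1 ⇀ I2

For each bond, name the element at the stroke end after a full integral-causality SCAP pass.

b3 →Sf1  (Sf1 (Sf) sets flow on bond)
b1 →J2  (C1 outputs effort q/C1)
b0 →J1  (0-jn J2 has e-setter on 1)
b2 →I1  (J2: bond 1 brought effort, rest push out)
b4 →I2  (0-jn J1 has e-setter on 0)

β0 |J1
β1 |J2
β2 |I1
β3 |Sf1
β4 |I2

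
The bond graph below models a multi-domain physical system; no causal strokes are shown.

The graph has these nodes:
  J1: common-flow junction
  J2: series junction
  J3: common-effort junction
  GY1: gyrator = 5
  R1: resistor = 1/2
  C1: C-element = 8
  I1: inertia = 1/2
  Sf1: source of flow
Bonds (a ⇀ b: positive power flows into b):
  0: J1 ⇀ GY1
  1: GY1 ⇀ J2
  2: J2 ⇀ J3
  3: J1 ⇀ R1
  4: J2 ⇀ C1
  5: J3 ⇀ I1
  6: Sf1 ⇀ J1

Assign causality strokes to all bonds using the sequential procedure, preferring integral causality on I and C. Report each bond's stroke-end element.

β6 |Sf1  (Sf1 fixes flow; stroke at Sf1)
β0 |J1  (J1 flow already set via bond 6)
β3 |J1  (1-jn J1 has f-setter on 6)
β1 |J2  (GY1 both-in/both-out from 0)
β4 |J2  (C1 outputs effort q/C1)
β2 |J3  (J2: last free bond brings flow in)
β5 |I1  (J3 effort already set via bond 2)

β0 stroke→J1
β1 stroke→J2
β2 stroke→J3
β3 stroke→J1
β4 stroke→J2
β5 stroke→I1
β6 stroke→Sf1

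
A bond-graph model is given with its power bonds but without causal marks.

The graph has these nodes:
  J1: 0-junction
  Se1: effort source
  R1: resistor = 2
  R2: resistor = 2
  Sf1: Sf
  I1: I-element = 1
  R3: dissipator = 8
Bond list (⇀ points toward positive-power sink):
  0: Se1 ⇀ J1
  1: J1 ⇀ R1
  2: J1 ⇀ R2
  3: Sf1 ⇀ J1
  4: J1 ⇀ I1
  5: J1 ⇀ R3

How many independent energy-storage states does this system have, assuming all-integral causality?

#0 stroke at J1  (Se1 fixes effort; stroke away)
#3 stroke at Sf1  (Sf1 (Sf) sets flow on bond)
#1 stroke at R1  (J1 effort already set via bond 0)
#2 stroke at R2  (J1 effort already set via bond 0)
#4 stroke at I1  (J1 effort already set via bond 0)
#5 stroke at R3  (J1: bond 0 brought effort, rest push out)

1  (I1 all integral)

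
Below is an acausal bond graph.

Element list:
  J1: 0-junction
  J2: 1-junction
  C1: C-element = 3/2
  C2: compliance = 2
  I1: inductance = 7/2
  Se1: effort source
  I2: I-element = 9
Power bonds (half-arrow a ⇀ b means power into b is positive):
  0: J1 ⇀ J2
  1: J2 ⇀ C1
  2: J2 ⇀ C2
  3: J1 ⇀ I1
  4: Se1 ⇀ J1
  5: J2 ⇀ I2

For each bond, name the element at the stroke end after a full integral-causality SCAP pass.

b4 stroke→J1  (Se1 fixes effort; stroke away)
b0 stroke→J2  (0-jn J1 has e-setter on 4)
b3 stroke→I1  (J1: bond 4 brought effort, rest push out)
b1 stroke→J2  (C1 outputs effort q/C1)
b2 stroke→J2  (C2 outputs effort q/C2)
b5 stroke→I2  (J2 needs exactly one f-in)

β0 stroke→J2
β1 stroke→J2
β2 stroke→J2
β3 stroke→I1
β4 stroke→J1
β5 stroke→I2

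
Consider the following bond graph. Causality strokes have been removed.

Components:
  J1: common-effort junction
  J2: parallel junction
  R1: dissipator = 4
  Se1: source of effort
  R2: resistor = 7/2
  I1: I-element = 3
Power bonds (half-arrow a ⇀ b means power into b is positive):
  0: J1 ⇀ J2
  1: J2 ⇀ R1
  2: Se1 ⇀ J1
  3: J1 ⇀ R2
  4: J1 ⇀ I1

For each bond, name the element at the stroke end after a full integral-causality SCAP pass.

bond 0 stroke→J2
bond 1 stroke→R1
bond 2 stroke→J1
bond 3 stroke→R2
bond 4 stroke→I1

bond 2 stroke at J1  (Se1: effort source, stroke at far end)
bond 0 stroke at J2  (common-e at J1 fixed by 2)
bond 3 stroke at R2  (J1: bond 2 brought effort, rest push out)
bond 4 stroke at I1  (0-jn J1 has e-setter on 2)
bond 1 stroke at R1  (0-jn J2 has e-setter on 0)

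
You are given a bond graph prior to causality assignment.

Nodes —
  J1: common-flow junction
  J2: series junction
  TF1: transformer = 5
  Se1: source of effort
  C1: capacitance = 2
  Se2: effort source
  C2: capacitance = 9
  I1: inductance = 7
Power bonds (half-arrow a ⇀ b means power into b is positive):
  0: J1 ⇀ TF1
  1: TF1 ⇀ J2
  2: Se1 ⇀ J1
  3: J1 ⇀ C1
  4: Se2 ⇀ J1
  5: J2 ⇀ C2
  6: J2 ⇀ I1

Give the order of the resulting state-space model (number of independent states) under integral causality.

β2 stroke→J1  (Se1 (Se) sets effort on bond)
β4 stroke→J1  (Se2: effort source, stroke at far end)
β3 stroke→J1  (C1: C, integral causality)
β0 stroke→TF1  (only one flow-in slot at J1)
β1 stroke→J2  (through TF1, causality passes straight; one stroke at TF1)
β5 stroke→J2  (prefer integral on C2)
β6 stroke→I1  (only one flow-in slot at J2)

3  (C1, C2, I1 all integral)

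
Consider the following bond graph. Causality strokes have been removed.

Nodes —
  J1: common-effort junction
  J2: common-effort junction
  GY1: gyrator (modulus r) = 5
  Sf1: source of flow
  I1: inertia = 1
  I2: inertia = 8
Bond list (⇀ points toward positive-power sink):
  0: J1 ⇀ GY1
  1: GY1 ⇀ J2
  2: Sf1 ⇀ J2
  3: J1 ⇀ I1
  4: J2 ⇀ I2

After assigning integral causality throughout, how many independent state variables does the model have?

2  (I1, I2 all integral)

β2 →Sf1  (Sf1 (Sf) sets flow on bond)
β3 →I1  (I1 outputs flow p/I1)
β0 →J1  (only one effort-in slot at J1)
β1 →J2  (through GY1, causality inverts; strokes same side of GY1)
β4 →I2  (common-e at J2 fixed by 1)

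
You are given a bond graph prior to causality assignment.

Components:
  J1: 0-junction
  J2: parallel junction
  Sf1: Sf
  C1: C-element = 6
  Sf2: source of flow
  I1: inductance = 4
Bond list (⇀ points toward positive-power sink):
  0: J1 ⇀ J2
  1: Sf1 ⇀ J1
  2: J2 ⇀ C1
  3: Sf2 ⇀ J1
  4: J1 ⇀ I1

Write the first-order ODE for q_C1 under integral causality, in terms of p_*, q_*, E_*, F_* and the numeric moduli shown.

bond 1 →Sf1  (Sf1 (Sf) sets flow on bond)
bond 3 →Sf2  (Sf2: flow source, stroke at near end)
bond 2 →J2  (prefer integral on C1)
bond 0 →J1  (J2: bond 2 brought effort, rest push out)
bond 4 →I1  (J1 effort already set via bond 0)

dq_C1/dt = F_Sf1 + F_Sf2 - p_I1/4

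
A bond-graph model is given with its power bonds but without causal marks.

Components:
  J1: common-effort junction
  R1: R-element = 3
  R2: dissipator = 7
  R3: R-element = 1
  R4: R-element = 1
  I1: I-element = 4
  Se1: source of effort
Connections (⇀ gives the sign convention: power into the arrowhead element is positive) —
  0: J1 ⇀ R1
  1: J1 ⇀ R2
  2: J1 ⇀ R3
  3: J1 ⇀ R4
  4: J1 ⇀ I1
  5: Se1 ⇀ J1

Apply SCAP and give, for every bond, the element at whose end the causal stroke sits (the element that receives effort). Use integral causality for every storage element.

β5 |J1  (Se1 fixes effort; stroke away)
β0 |R1  (J1: bond 5 brought effort, rest push out)
β1 |R2  (0-jn J1 has e-setter on 5)
β2 |R3  (common-e at J1 fixed by 5)
β3 |R4  (J1: bond 5 brought effort, rest push out)
β4 |I1  (common-e at J1 fixed by 5)

bond 0 stroke→R1
bond 1 stroke→R2
bond 2 stroke→R3
bond 3 stroke→R4
bond 4 stroke→I1
bond 5 stroke→J1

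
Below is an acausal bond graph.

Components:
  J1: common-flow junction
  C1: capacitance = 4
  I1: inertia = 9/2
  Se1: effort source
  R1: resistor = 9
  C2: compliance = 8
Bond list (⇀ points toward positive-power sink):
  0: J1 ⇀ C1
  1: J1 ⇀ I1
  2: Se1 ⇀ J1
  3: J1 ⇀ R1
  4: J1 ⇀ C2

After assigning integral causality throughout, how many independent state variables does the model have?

β2 →J1  (source Se1 imposes e)
β0 →J1  (C1 outputs effort q/C1)
β1 →I1  (prefer integral on I1)
β3 →J1  (common-f at J1 fixed by 1)
β4 →J1  (J1 flow already set via bond 1)

3  (C1, C2, I1 all integral)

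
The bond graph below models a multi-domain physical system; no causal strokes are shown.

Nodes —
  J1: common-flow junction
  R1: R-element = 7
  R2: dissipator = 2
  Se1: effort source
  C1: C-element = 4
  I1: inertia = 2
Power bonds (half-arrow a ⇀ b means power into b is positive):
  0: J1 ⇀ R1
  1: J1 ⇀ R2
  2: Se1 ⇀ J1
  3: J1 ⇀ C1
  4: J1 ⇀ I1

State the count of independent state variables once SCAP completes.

2  (C1, I1 all integral)

β2 stroke→J1  (source Se1 imposes e)
β3 stroke→J1  (C1: C, integral causality)
β4 stroke→I1  (I1 integral (f out))
β0 stroke→J1  (J1 flow already set via bond 4)
β1 stroke→J1  (common-f at J1 fixed by 4)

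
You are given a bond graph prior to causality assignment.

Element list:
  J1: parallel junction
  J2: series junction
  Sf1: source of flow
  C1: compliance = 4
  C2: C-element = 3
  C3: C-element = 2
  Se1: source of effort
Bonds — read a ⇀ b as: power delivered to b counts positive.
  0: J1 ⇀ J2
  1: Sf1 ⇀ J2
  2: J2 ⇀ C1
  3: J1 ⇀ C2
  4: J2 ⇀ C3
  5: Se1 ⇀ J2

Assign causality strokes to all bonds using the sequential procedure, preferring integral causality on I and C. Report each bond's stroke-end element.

b0 |J2
b1 |Sf1
b2 |J2
b3 |J1
b4 |J2
b5 |J2

β1 stroke→Sf1  (Sf1 (Sf) sets flow on bond)
β5 stroke→J2  (source Se1 imposes e)
β0 stroke→J2  (1-jn J2 has f-setter on 1)
β2 stroke→J2  (common-f at J2 fixed by 1)
β4 stroke→J2  (common-f at J2 fixed by 1)
β3 stroke→J1  (J1 needs exactly one e-in)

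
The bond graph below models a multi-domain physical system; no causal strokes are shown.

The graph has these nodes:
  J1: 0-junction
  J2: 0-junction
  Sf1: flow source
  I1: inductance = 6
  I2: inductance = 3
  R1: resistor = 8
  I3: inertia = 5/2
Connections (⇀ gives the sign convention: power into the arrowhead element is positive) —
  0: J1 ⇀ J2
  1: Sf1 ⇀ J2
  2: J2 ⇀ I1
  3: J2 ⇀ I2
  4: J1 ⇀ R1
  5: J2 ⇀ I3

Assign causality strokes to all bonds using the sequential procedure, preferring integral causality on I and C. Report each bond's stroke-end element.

#0 stroke at J2
#1 stroke at Sf1
#2 stroke at I1
#3 stroke at I2
#4 stroke at J1
#5 stroke at I3

#1 |Sf1  (Sf1: flow source, stroke at near end)
#2 |I1  (I1 integral (f out))
#3 |I2  (prefer integral on I2)
#5 |I3  (I3 outputs flow p/I3)
#0 |J2  (only one effort-in slot at J2)
#4 |J1  (only one effort-in slot at J1)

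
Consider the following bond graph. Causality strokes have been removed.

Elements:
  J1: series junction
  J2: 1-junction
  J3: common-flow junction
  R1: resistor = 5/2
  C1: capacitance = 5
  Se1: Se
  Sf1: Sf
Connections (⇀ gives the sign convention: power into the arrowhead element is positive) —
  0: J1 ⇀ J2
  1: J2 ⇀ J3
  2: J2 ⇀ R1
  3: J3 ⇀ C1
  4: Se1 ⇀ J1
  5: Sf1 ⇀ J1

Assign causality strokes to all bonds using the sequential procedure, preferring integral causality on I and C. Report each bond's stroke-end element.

b4 stroke→J1  (Se1 (Se) sets effort on bond)
b5 stroke→Sf1  (Sf1 fixes flow; stroke at Sf1)
b0 stroke→J1  (1-jn J1 has f-setter on 5)
b1 stroke→J2  (J2 flow already set via bond 0)
b2 stroke→J2  (J2: bond 0 brought flow, rest push out)
b3 stroke→J3  (common-f at J3 fixed by 1)

bond 0 →J1
bond 1 →J2
bond 2 →J2
bond 3 →J3
bond 4 →J1
bond 5 →Sf1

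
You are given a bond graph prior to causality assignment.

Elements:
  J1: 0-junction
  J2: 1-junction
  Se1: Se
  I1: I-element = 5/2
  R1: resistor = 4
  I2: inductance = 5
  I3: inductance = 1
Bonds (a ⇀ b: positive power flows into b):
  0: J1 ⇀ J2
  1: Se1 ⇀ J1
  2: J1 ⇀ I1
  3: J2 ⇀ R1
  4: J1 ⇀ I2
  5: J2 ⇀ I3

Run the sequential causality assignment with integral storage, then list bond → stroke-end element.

b1 stroke→J1  (Se1 fixes effort; stroke away)
b0 stroke→J2  (0-jn J1 has e-setter on 1)
b2 stroke→I1  (common-e at J1 fixed by 1)
b4 stroke→I2  (J1: bond 1 brought effort, rest push out)
b5 stroke→I3  (I3 outputs flow p/I3)
b3 stroke→J2  (1-jn J2 has f-setter on 5)

#0 →J2
#1 →J1
#2 →I1
#3 →J2
#4 →I2
#5 →I3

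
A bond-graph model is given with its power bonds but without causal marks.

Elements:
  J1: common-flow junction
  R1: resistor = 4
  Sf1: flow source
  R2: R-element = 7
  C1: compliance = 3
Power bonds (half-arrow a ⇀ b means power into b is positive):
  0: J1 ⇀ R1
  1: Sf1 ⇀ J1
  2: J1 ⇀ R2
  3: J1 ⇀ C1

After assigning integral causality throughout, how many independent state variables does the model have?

β1 →Sf1  (Sf1 fixes flow; stroke at Sf1)
β0 →J1  (1-jn J1 has f-setter on 1)
β2 →J1  (1-jn J1 has f-setter on 1)
β3 →J1  (J1: bond 1 brought flow, rest push out)

1  (C1 all integral)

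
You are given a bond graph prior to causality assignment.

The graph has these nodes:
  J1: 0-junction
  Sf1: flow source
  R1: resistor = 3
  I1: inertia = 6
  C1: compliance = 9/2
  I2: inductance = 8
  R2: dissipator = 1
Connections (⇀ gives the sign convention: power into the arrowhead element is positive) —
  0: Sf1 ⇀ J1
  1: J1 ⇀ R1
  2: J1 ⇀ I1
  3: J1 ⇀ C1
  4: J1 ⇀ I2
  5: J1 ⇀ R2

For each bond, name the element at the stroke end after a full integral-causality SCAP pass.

b0 stroke→Sf1
b1 stroke→R1
b2 stroke→I1
b3 stroke→J1
b4 stroke→I2
b5 stroke→R2

b0 →Sf1  (Sf1 fixes flow; stroke at Sf1)
b2 →I1  (I1: I, integral causality)
b3 →J1  (C1 outputs effort q/C1)
b1 →R1  (common-e at J1 fixed by 3)
b4 →I2  (J1 effort already set via bond 3)
b5 →R2  (common-e at J1 fixed by 3)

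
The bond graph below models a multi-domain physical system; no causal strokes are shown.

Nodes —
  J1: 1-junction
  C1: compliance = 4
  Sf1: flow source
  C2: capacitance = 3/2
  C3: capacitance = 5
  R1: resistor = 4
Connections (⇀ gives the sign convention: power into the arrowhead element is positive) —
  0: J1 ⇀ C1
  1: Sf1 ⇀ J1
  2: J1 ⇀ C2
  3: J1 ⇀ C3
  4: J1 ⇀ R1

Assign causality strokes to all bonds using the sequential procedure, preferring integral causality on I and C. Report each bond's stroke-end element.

bond 1 stroke→Sf1  (Sf1 (Sf) sets flow on bond)
bond 0 stroke→J1  (J1 flow already set via bond 1)
bond 2 stroke→J1  (common-f at J1 fixed by 1)
bond 3 stroke→J1  (J1: bond 1 brought flow, rest push out)
bond 4 stroke→J1  (J1 flow already set via bond 1)

b0 →J1
b1 →Sf1
b2 →J1
b3 →J1
b4 →J1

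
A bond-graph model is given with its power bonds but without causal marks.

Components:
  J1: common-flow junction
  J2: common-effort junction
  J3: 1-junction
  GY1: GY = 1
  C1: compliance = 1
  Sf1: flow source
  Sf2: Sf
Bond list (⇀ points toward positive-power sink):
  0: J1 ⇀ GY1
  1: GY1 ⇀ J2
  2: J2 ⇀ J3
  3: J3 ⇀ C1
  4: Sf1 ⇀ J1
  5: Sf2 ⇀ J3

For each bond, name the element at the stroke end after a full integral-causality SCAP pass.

β4 |Sf1  (Sf1: flow source, stroke at near end)
β5 |Sf2  (Sf2 fixes flow; stroke at Sf2)
β0 |J1  (J1 flow already set via bond 4)
β2 |J3  (J3 flow already set via bond 5)
β3 |J3  (J3 flow already set via bond 5)
β1 |J2  (through GY1, causality inverts; strokes same side of GY1)

#0 |J1
#1 |J2
#2 |J3
#3 |J3
#4 |Sf1
#5 |Sf2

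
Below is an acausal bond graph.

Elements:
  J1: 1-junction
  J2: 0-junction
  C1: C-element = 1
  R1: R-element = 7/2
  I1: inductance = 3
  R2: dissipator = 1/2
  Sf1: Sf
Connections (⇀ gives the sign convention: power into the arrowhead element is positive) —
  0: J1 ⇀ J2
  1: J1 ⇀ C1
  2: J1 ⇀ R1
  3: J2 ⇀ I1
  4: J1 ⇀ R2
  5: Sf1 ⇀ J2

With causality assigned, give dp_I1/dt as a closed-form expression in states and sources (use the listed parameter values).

dp_I1/dt = 4*F_Sf1 - 4*p_I1/3 - q_C1

#5 →Sf1  (Sf1 fixes flow; stroke at Sf1)
#1 →J1  (C1 outputs effort q/C1)
#3 →I1  (I1: I, integral causality)
#0 →J2  (J2 needs exactly one e-in)
#2 →J1  (1-jn J1 has f-setter on 0)
#4 →J1  (J1: bond 0 brought flow, rest push out)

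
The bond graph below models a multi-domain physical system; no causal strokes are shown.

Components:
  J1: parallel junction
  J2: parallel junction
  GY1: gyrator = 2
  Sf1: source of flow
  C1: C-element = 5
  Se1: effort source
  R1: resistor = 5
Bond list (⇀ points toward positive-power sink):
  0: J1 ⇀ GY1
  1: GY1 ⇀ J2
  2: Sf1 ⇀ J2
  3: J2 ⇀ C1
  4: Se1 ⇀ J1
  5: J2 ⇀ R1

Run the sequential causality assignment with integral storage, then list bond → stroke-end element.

β2 stroke at Sf1  (Sf1 fixes flow; stroke at Sf1)
β4 stroke at J1  (Se1 fixes effort; stroke away)
β0 stroke at GY1  (0-jn J1 has e-setter on 4)
β1 stroke at GY1  (GY GY1: same side as bond 0)
β3 stroke at J2  (C1 outputs effort q/C1)
β5 stroke at R1  (J2 effort already set via bond 3)

b0 →GY1
b1 →GY1
b2 →Sf1
b3 →J2
b4 →J1
b5 →R1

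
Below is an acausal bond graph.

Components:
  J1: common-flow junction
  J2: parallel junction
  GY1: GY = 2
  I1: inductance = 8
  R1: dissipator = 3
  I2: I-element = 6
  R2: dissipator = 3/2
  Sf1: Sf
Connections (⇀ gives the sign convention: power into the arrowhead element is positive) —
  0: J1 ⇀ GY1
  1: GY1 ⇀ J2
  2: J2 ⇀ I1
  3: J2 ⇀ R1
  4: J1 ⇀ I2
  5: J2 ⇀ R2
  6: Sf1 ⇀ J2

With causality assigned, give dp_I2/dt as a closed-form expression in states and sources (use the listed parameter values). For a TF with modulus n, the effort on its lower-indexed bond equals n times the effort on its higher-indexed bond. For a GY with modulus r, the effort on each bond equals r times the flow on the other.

β6 →Sf1  (Sf1: flow source, stroke at near end)
β2 →I1  (prefer integral on I1)
β4 →I2  (I2: I, integral causality)
β0 →J1  (common-f at J1 fixed by 4)
β1 →J2  (GY1: gyrator matches bond 0)
β3 →R1  (common-e at J2 fixed by 1)
β5 →R2  (common-e at J2 fixed by 1)

dp_I2/dt = 2*F_Sf1 - p_I1/4 - 2*p_I2/3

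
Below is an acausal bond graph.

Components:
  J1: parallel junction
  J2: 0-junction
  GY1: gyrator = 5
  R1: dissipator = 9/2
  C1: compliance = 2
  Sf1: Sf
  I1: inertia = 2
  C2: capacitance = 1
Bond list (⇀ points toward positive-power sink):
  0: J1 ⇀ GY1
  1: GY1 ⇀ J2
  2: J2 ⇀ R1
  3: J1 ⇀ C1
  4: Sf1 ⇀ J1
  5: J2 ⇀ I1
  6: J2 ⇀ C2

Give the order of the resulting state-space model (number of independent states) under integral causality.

3  (C1, C2, I1 all integral)

β4 →Sf1  (source Sf1 imposes f)
β3 →J1  (C1 integral (e out))
β0 →GY1  (J1: bond 3 brought effort, rest push out)
β1 →GY1  (through GY1, causality inverts; strokes same side of GY1)
β5 →I1  (I1 integral (f out))
β6 →J2  (C2: C, integral causality)
β2 →R1  (J2: bond 6 brought effort, rest push out)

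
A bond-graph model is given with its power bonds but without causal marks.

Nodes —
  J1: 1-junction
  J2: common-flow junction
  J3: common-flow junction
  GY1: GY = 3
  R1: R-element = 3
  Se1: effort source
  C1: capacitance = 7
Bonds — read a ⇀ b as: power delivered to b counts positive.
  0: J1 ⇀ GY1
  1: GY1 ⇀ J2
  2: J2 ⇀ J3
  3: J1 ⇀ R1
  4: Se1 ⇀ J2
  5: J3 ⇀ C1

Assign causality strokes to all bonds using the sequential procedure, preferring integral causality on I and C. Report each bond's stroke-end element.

b4 →J2  (source Se1 imposes e)
b5 →J3  (C1: C, integral causality)
b2 →J2  (closing 1-jn rule on J3)
b1 →GY1  (only one flow-in slot at J2)
b0 →GY1  (GY1: gyrator matches bond 1)
b3 →J1  (1-jn J1 has f-setter on 0)

#0 stroke at GY1
#1 stroke at GY1
#2 stroke at J2
#3 stroke at J1
#4 stroke at J2
#5 stroke at J3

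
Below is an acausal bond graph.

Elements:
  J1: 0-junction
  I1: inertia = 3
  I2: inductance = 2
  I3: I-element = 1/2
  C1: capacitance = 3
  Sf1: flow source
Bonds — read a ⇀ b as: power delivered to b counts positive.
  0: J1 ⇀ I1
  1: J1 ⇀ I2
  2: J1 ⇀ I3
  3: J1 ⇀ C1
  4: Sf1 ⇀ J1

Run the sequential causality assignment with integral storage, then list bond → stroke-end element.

#0 stroke at I1
#1 stroke at I2
#2 stroke at I3
#3 stroke at J1
#4 stroke at Sf1

bond 4 →Sf1  (source Sf1 imposes f)
bond 0 →I1  (I1 outputs flow p/I1)
bond 1 →I2  (I2 integral (f out))
bond 2 →I3  (I3 integral (f out))
bond 3 →J1  (J1: last free bond brings effort in)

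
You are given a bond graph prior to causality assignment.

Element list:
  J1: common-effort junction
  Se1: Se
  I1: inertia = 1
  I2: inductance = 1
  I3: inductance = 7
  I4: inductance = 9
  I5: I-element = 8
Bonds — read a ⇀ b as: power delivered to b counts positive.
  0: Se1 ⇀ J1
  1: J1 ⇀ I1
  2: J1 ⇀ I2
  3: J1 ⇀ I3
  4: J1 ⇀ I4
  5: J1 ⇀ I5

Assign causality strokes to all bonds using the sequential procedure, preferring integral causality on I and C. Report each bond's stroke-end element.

bond 0 →J1
bond 1 →I1
bond 2 →I2
bond 3 →I3
bond 4 →I4
bond 5 →I5

#0 →J1  (source Se1 imposes e)
#1 →I1  (J1: bond 0 brought effort, rest push out)
#2 →I2  (0-jn J1 has e-setter on 0)
#3 →I3  (0-jn J1 has e-setter on 0)
#4 →I4  (J1: bond 0 brought effort, rest push out)
#5 →I5  (0-jn J1 has e-setter on 0)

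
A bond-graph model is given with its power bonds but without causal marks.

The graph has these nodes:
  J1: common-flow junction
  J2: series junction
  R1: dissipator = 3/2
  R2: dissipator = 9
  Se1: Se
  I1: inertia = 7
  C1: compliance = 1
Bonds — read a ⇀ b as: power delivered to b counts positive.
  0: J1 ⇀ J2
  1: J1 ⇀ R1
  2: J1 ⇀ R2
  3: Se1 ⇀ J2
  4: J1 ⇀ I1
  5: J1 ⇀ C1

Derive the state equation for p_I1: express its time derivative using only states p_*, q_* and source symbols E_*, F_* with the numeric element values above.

dp_I1/dt = E_Se1 - 3*p_I1/2 - q_C1

b3 stroke→J2  (Se1: effort source, stroke at far end)
b0 stroke→J1  (closing 1-jn rule on J2)
b4 stroke→I1  (I1: I, integral causality)
b1 stroke→J1  (common-f at J1 fixed by 4)
b2 stroke→J1  (1-jn J1 has f-setter on 4)
b5 stroke→J1  (J1 flow already set via bond 4)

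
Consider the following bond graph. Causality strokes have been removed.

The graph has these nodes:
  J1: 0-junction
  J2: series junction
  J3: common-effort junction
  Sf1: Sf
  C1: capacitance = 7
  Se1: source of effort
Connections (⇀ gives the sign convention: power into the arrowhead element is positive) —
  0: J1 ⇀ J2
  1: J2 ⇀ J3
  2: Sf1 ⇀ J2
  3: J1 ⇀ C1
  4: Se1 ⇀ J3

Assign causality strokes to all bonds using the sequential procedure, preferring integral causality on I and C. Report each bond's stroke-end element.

bond 2 →Sf1  (Sf1 fixes flow; stroke at Sf1)
bond 4 →J3  (Se1: effort source, stroke at far end)
bond 0 →J2  (common-f at J2 fixed by 2)
bond 1 →J2  (common-f at J2 fixed by 2)
bond 3 →J1  (closing 0-jn rule on J1)

b0 →J2
b1 →J2
b2 →Sf1
b3 →J1
b4 →J3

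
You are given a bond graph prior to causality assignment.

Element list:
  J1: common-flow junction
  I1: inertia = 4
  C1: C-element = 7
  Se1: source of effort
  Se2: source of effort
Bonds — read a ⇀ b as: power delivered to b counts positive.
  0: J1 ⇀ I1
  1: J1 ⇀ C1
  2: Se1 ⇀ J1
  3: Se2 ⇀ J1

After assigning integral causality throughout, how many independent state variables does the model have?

2  (C1, I1 all integral)

#2 stroke at J1  (Se1 (Se) sets effort on bond)
#3 stroke at J1  (Se2 fixes effort; stroke away)
#0 stroke at I1  (I1 integral (f out))
#1 stroke at J1  (J1 flow already set via bond 0)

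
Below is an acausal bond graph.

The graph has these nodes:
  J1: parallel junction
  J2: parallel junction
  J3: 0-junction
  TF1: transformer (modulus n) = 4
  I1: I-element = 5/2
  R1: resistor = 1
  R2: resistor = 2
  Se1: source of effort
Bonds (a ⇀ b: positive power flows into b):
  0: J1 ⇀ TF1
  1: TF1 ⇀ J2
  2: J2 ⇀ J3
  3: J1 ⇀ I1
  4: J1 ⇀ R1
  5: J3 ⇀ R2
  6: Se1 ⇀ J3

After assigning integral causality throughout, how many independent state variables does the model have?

b6 →J3  (Se1 fixes effort; stroke away)
b2 →J2  (J3 effort already set via bond 6)
b5 →R2  (J3: bond 6 brought effort, rest push out)
b1 →TF1  (J2: bond 2 brought effort, rest push out)
b0 →J1  (TF1 one-in-one-out from 1)
b3 →I1  (J1 effort already set via bond 0)
b4 →R1  (0-jn J1 has e-setter on 0)

1  (I1 all integral)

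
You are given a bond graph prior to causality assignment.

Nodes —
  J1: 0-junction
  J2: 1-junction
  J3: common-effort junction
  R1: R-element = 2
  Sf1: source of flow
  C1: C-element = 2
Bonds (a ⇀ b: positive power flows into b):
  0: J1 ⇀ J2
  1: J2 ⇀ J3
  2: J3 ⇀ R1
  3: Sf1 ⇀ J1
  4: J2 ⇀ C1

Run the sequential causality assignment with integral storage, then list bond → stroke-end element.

β3 stroke→Sf1  (Sf1 fixes flow; stroke at Sf1)
β0 stroke→J1  (closing 0-jn rule on J1)
β1 stroke→J2  (J2: bond 0 brought flow, rest push out)
β4 stroke→J2  (J2 flow already set via bond 0)
β2 stroke→J3  (closing 0-jn rule on J3)

β0 →J1
β1 →J2
β2 →J3
β3 →Sf1
β4 →J2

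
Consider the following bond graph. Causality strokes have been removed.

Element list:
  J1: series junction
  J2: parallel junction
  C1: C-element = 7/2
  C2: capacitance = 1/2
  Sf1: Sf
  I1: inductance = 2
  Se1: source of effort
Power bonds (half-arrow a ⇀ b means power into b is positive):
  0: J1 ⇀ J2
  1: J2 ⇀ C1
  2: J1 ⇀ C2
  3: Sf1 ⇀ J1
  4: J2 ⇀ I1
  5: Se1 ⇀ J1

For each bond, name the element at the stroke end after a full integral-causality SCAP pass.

bond 0 stroke at J1
bond 1 stroke at J2
bond 2 stroke at J1
bond 3 stroke at Sf1
bond 4 stroke at I1
bond 5 stroke at J1

#3 stroke at Sf1  (Sf1 (Sf) sets flow on bond)
#5 stroke at J1  (Se1 (Se) sets effort on bond)
#0 stroke at J1  (J1: bond 3 brought flow, rest push out)
#2 stroke at J1  (J1 flow already set via bond 3)
#1 stroke at J2  (prefer integral on C1)
#4 stroke at I1  (J2 effort already set via bond 1)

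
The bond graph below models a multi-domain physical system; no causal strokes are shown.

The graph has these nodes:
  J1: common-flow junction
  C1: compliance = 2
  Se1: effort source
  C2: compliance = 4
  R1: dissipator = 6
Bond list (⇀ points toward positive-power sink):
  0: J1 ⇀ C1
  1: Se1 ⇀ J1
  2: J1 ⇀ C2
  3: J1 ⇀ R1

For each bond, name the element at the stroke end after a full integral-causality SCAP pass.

#0 stroke at J1
#1 stroke at J1
#2 stroke at J1
#3 stroke at R1

#1 stroke→J1  (source Se1 imposes e)
#0 stroke→J1  (C1 integral (e out))
#2 stroke→J1  (prefer integral on C2)
#3 stroke→R1  (J1: last free bond brings flow in)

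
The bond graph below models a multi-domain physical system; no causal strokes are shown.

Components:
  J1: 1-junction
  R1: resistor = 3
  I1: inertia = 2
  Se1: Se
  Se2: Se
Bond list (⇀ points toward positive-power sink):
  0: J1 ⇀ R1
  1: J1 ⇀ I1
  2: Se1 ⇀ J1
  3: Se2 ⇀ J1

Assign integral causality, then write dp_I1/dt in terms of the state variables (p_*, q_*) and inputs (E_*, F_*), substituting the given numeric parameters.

dp_I1/dt = E_Se1 + E_Se2 - 3*p_I1/2

β2 stroke→J1  (Se1 fixes effort; stroke away)
β3 stroke→J1  (Se2: effort source, stroke at far end)
β1 stroke→I1  (prefer integral on I1)
β0 stroke→J1  (1-jn J1 has f-setter on 1)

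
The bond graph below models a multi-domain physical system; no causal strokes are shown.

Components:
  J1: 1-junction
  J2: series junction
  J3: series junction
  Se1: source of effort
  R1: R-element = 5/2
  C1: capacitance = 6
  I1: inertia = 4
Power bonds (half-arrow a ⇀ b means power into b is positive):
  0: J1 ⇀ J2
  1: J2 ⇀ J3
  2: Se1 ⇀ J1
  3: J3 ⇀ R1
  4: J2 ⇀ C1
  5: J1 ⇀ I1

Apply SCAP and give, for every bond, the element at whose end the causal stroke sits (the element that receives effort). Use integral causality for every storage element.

β0 |J1
β1 |J2
β2 |J1
β3 |J3
β4 |J2
β5 |I1

β2 stroke at J1  (Se1 (Se) sets effort on bond)
β4 stroke at J2  (C1 integral (e out))
β5 stroke at I1  (prefer integral on I1)
β0 stroke at J1  (1-jn J1 has f-setter on 5)
β1 stroke at J2  (J2 flow already set via bond 0)
β3 stroke at J3  (J3: bond 1 brought flow, rest push out)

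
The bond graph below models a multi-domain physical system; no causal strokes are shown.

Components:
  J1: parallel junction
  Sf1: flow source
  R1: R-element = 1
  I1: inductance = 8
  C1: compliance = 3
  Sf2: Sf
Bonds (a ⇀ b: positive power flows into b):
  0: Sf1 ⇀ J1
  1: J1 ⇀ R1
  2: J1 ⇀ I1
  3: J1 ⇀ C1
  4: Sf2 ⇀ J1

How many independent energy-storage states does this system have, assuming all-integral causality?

#0 |Sf1  (source Sf1 imposes f)
#4 |Sf2  (source Sf2 imposes f)
#2 |I1  (I1: I, integral causality)
#3 |J1  (C1 integral (e out))
#1 |R1  (common-e at J1 fixed by 3)

2  (C1, I1 all integral)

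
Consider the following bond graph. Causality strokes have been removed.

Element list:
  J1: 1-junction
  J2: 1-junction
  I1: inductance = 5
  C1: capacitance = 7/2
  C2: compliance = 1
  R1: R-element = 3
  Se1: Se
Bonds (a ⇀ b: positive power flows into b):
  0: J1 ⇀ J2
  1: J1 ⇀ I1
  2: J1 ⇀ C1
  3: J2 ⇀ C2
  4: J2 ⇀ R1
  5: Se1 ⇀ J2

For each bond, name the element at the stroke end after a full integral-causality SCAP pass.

β5 stroke→J2  (source Se1 imposes e)
β1 stroke→I1  (I1 outputs flow p/I1)
β0 stroke→J1  (common-f at J1 fixed by 1)
β2 stroke→J1  (J1: bond 1 brought flow, rest push out)
β3 stroke→J2  (J2 flow already set via bond 0)
β4 stroke→J2  (common-f at J2 fixed by 0)

bond 0 stroke→J1
bond 1 stroke→I1
bond 2 stroke→J1
bond 3 stroke→J2
bond 4 stroke→J2
bond 5 stroke→J2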